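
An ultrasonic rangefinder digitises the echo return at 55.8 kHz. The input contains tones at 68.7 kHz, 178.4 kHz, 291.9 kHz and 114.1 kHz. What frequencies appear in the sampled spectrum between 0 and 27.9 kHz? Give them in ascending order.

2.5 kHz, 11 kHz, 12.9 kHz

fs/2 = 27.9 kHz.
68.7 kHz mod fs = 12.9 kHz.
12.9 kHz ≤ fs/2 = 27.9 kHz, appears at 12.9 kHz.
178.4 kHz mod fs = 11 kHz.
11 kHz ≤ fs/2 = 27.9 kHz, appears at 11 kHz.
291.9 kHz mod fs = 12.9 kHz.
12.9 kHz ≤ fs/2 = 27.9 kHz, appears at 12.9 kHz.
114.1 kHz mod fs = 2.5 kHz.
2.5 kHz ≤ fs/2 = 27.9 kHz, appears at 2.5 kHz.
Distinct values: {2.5 kHz, 11 kHz, 12.9 kHz}.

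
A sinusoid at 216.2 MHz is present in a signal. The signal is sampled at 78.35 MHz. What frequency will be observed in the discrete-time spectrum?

216.2 MHz mod fs = 59.5 MHz.
59.5 MHz > fs/2 = 39.175 MHz, folds to fs − 59.5 MHz = 18.85 MHz.

18.85 MHz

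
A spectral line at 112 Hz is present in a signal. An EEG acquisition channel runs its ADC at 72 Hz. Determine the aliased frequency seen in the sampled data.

32 Hz

112 Hz mod fs = 40 Hz.
40 Hz > fs/2 = 36 Hz, folds to fs − 40 Hz = 32 Hz.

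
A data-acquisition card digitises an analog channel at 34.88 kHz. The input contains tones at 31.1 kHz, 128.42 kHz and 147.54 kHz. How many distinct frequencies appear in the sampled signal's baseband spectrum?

3

fs/2 = 17.44 kHz.
31.1 kHz > fs/2 = 17.44 kHz, folds to fs − 31.1 kHz = 3.78 kHz.
128.42 kHz mod fs = 23.78 kHz.
23.78 kHz > fs/2 = 17.44 kHz, folds to fs − 23.78 kHz = 11.1 kHz.
147.54 kHz mod fs = 8.02 kHz.
8.02 kHz ≤ fs/2 = 17.44 kHz, appears at 8.02 kHz.
Distinct values: {3.78 kHz, 8.02 kHz, 11.1 kHz} → 3.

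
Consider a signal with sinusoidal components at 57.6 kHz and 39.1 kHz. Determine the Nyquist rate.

Highest-frequency component: 57.6 kHz.
Nyquist rate = 2 × 57.6 kHz = 115.2 kHz.

115.2 kHz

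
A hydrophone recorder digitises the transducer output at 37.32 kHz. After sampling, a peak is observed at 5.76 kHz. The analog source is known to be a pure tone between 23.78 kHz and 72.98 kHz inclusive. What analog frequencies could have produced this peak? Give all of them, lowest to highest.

Frequencies that alias to 5.76 kHz are k·fs ± 5.76 kHz for integer k ≥ 0.
k=0: 5.76 kHz.
k=1: 31.56 kHz, 43.08 kHz.
k=2: 68.88 kHz, 80.4 kHz.
k=3: 106.2 kHz, 117.72 kHz.
Within [23.78 kHz, 72.98 kHz]: 31.56 kHz, 43.08 kHz, 68.88 kHz.

31.56 kHz, 43.08 kHz, 68.88 kHz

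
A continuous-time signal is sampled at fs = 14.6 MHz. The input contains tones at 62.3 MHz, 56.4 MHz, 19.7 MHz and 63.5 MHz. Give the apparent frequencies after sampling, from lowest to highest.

fs/2 = 7.3 MHz.
62.3 MHz mod fs = 3.9 MHz.
3.9 MHz ≤ fs/2 = 7.3 MHz, appears at 3.9 MHz.
56.4 MHz mod fs = 12.6 MHz.
12.6 MHz > fs/2 = 7.3 MHz, folds to fs − 12.6 MHz = 2 MHz.
19.7 MHz mod fs = 5.1 MHz.
5.1 MHz ≤ fs/2 = 7.3 MHz, appears at 5.1 MHz.
63.5 MHz mod fs = 5.1 MHz.
5.1 MHz ≤ fs/2 = 7.3 MHz, appears at 5.1 MHz.
Distinct values: {2 MHz, 3.9 MHz, 5.1 MHz}.

2 MHz, 3.9 MHz, 5.1 MHz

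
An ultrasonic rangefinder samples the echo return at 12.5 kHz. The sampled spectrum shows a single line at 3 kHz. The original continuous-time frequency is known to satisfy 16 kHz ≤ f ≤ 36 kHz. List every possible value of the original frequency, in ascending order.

Frequencies that alias to 3 kHz are k·fs ± 3 kHz for integer k ≥ 0.
k=0: 3 kHz.
k=1: 9.5 kHz, 15.5 kHz.
k=2: 22 kHz, 28 kHz.
k=3: 34.5 kHz, 40.5 kHz.
k=4: 47 kHz, 53 kHz.
Within [16 kHz, 36 kHz]: 22 kHz, 28 kHz, 34.5 kHz.

22 kHz, 28 kHz, 34.5 kHz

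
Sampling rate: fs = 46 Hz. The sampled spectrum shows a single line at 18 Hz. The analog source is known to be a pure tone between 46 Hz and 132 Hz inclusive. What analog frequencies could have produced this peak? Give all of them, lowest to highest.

64 Hz, 74 Hz, 110 Hz, 120 Hz

Frequencies that alias to 18 Hz are k·fs ± 18 Hz for integer k ≥ 0.
k=0: 18 Hz.
k=1: 28 Hz, 64 Hz.
k=2: 74 Hz, 110 Hz.
k=3: 120 Hz, 156 Hz.
k=4: 166 Hz, 202 Hz.
Within [46 Hz, 132 Hz]: 64 Hz, 74 Hz, 110 Hz, 120 Hz.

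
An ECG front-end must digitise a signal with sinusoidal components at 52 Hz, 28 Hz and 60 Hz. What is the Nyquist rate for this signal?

Highest-frequency component: 60 Hz.
Nyquist rate = 2 × 60 Hz = 120 Hz.

120 Hz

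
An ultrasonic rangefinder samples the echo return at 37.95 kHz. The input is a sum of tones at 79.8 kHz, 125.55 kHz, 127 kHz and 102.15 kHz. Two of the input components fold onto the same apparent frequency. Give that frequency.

11.7 kHz

fs/2 = 18.975 kHz.
79.8 kHz mod fs = 3.9 kHz.
3.9 kHz ≤ fs/2 = 18.975 kHz, appears at 3.9 kHz.
125.55 kHz mod fs = 11.7 kHz.
11.7 kHz ≤ fs/2 = 18.975 kHz, appears at 11.7 kHz.
127 kHz mod fs = 13.15 kHz.
13.15 kHz ≤ fs/2 = 18.975 kHz, appears at 13.15 kHz.
102.15 kHz mod fs = 26.25 kHz.
26.25 kHz > fs/2 = 18.975 kHz, folds to fs − 26.25 kHz = 11.7 kHz.
102.15 kHz and 125.55 kHz both map to 11.7 kHz.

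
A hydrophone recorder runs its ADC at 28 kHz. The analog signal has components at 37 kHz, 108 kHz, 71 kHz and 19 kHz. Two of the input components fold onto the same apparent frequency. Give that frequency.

9 kHz

fs/2 = 14 kHz.
37 kHz mod fs = 9 kHz.
9 kHz ≤ fs/2 = 14 kHz, appears at 9 kHz.
108 kHz mod fs = 24 kHz.
24 kHz > fs/2 = 14 kHz, folds to fs − 24 kHz = 4 kHz.
71 kHz mod fs = 15 kHz.
15 kHz > fs/2 = 14 kHz, folds to fs − 15 kHz = 13 kHz.
19 kHz > fs/2 = 14 kHz, folds to fs − 19 kHz = 9 kHz.
19 kHz and 37 kHz both map to 9 kHz.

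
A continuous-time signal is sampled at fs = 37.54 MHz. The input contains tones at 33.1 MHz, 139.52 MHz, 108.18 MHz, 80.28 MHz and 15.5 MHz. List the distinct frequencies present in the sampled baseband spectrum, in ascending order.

fs/2 = 18.77 MHz.
33.1 MHz > fs/2 = 18.77 MHz, folds to fs − 33.1 MHz = 4.44 MHz.
139.52 MHz mod fs = 26.9 MHz.
26.9 MHz > fs/2 = 18.77 MHz, folds to fs − 26.9 MHz = 10.64 MHz.
108.18 MHz mod fs = 33.1 MHz.
33.1 MHz > fs/2 = 18.77 MHz, folds to fs − 33.1 MHz = 4.44 MHz.
80.28 MHz mod fs = 5.2 MHz.
5.2 MHz ≤ fs/2 = 18.77 MHz, appears at 5.2 MHz.
15.5 MHz ≤ fs/2 = 18.77 MHz, passes unchanged.
Distinct values: {4.44 MHz, 5.2 MHz, 10.64 MHz, 15.5 MHz}.

4.44 MHz, 5.2 MHz, 10.64 MHz, 15.5 MHz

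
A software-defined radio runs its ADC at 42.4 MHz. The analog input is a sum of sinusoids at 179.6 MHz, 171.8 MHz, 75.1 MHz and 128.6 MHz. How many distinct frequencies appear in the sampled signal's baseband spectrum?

fs/2 = 21.2 MHz.
179.6 MHz mod fs = 10 MHz.
10 MHz ≤ fs/2 = 21.2 MHz, appears at 10 MHz.
171.8 MHz mod fs = 2.2 MHz.
2.2 MHz ≤ fs/2 = 21.2 MHz, appears at 2.2 MHz.
75.1 MHz mod fs = 32.7 MHz.
32.7 MHz > fs/2 = 21.2 MHz, folds to fs − 32.7 MHz = 9.7 MHz.
128.6 MHz mod fs = 1.4 MHz.
1.4 MHz ≤ fs/2 = 21.2 MHz, appears at 1.4 MHz.
Distinct values: {1.4 MHz, 2.2 MHz, 9.7 MHz, 10 MHz} → 4.

4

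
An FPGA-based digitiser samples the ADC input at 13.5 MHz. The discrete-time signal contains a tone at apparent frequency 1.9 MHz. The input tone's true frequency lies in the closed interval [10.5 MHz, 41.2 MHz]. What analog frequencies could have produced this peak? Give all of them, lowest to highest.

11.6 MHz, 15.4 MHz, 25.1 MHz, 28.9 MHz, 38.6 MHz

Frequencies that alias to 1.9 MHz are k·fs ± 1.9 MHz for integer k ≥ 0.
k=0: 1.9 MHz.
k=1: 11.6 MHz, 15.4 MHz.
k=2: 25.1 MHz, 28.9 MHz.
k=3: 38.6 MHz, 42.4 MHz.
k=4: 52.1 MHz, 55.9 MHz.
Within [10.5 MHz, 41.2 MHz]: 11.6 MHz, 15.4 MHz, 25.1 MHz, 28.9 MHz, 38.6 MHz.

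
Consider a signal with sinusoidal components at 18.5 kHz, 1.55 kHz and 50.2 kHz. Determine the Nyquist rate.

100.4 kHz

Highest-frequency component: 50.2 kHz.
Nyquist rate = 2 × 50.2 kHz = 100.4 kHz.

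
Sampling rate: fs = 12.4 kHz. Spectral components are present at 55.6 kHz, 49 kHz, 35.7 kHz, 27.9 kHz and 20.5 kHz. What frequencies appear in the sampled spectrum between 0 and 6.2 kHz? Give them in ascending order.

fs/2 = 6.2 kHz.
55.6 kHz mod fs = 6 kHz.
6 kHz ≤ fs/2 = 6.2 kHz, appears at 6 kHz.
49 kHz mod fs = 11.8 kHz.
11.8 kHz > fs/2 = 6.2 kHz, folds to fs − 11.8 kHz = 0.6 kHz.
35.7 kHz mod fs = 10.9 kHz.
10.9 kHz > fs/2 = 6.2 kHz, folds to fs − 10.9 kHz = 1.5 kHz.
27.9 kHz mod fs = 3.1 kHz.
3.1 kHz ≤ fs/2 = 6.2 kHz, appears at 3.1 kHz.
20.5 kHz mod fs = 8.1 kHz.
8.1 kHz > fs/2 = 6.2 kHz, folds to fs − 8.1 kHz = 4.3 kHz.
Distinct values: {0.6 kHz, 1.5 kHz, 3.1 kHz, 4.3 kHz, 6 kHz}.

0.6 kHz, 1.5 kHz, 3.1 kHz, 4.3 kHz, 6 kHz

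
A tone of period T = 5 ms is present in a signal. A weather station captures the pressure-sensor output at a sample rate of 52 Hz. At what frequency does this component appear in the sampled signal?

8 Hz

T = 5 ms → f = 1/T = 200 Hz.
200 Hz mod fs = 44 Hz.
44 Hz > fs/2 = 26 Hz, folds to fs − 44 Hz = 8 Hz.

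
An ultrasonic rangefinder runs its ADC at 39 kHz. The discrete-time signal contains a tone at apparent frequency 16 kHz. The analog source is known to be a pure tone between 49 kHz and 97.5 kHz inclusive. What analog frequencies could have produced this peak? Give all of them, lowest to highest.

Frequencies that alias to 16 kHz are k·fs ± 16 kHz for integer k ≥ 0.
k=0: 16 kHz.
k=1: 23 kHz, 55 kHz.
k=2: 62 kHz, 94 kHz.
k=3: 101 kHz, 133 kHz.
Within [49 kHz, 97.5 kHz]: 55 kHz, 62 kHz, 94 kHz.

55 kHz, 62 kHz, 94 kHz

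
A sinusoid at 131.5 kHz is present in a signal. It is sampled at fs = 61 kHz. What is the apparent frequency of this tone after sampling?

9.5 kHz

131.5 kHz mod fs = 9.5 kHz.
9.5 kHz ≤ fs/2 = 30.5 kHz, appears at 9.5 kHz.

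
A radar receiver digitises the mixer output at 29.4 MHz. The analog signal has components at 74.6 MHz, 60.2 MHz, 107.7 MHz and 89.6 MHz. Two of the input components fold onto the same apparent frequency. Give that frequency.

1.4 MHz

fs/2 = 14.7 MHz.
74.6 MHz mod fs = 15.8 MHz.
15.8 MHz > fs/2 = 14.7 MHz, folds to fs − 15.8 MHz = 13.6 MHz.
60.2 MHz mod fs = 1.4 MHz.
1.4 MHz ≤ fs/2 = 14.7 MHz, appears at 1.4 MHz.
107.7 MHz mod fs = 19.5 MHz.
19.5 MHz > fs/2 = 14.7 MHz, folds to fs − 19.5 MHz = 9.9 MHz.
89.6 MHz mod fs = 1.4 MHz.
1.4 MHz ≤ fs/2 = 14.7 MHz, appears at 1.4 MHz.
60.2 MHz and 89.6 MHz both map to 1.4 MHz.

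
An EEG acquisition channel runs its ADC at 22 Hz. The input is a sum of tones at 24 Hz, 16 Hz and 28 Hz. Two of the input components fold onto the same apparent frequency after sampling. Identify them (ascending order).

fs/2 = 11 Hz.
24 Hz mod fs = 2 Hz.
2 Hz ≤ fs/2 = 11 Hz, appears at 2 Hz.
16 Hz > fs/2 = 11 Hz, folds to fs − 16 Hz = 6 Hz.
28 Hz mod fs = 6 Hz.
6 Hz ≤ fs/2 = 11 Hz, appears at 6 Hz.
16 Hz and 28 Hz both map to 6 Hz.

16 Hz, 28 Hz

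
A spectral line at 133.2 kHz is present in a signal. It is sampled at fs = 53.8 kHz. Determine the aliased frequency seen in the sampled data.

25.6 kHz

133.2 kHz mod fs = 25.6 kHz.
25.6 kHz ≤ fs/2 = 26.9 kHz, appears at 25.6 kHz.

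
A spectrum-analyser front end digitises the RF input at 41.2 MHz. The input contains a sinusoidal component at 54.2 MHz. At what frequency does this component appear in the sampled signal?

54.2 MHz mod fs = 13 MHz.
13 MHz ≤ fs/2 = 20.6 MHz, appears at 13 MHz.

13 MHz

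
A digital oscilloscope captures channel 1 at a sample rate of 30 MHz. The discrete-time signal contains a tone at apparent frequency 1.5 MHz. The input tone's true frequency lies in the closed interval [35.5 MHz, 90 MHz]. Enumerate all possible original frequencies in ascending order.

Frequencies that alias to 1.5 MHz are k·fs ± 1.5 MHz for integer k ≥ 0.
k=0: 1.5 MHz.
k=1: 28.5 MHz, 31.5 MHz.
k=2: 58.5 MHz, 61.5 MHz.
k=3: 88.5 MHz, 91.5 MHz.
k=4: 118.5 MHz, 121.5 MHz.
Within [35.5 MHz, 90 MHz]: 58.5 MHz, 61.5 MHz, 88.5 MHz.

58.5 MHz, 61.5 MHz, 88.5 MHz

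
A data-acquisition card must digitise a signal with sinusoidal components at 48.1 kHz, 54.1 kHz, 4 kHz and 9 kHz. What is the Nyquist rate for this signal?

108.2 kHz

Highest-frequency component: 54.1 kHz.
Nyquist rate = 2 × 54.1 kHz = 108.2 kHz.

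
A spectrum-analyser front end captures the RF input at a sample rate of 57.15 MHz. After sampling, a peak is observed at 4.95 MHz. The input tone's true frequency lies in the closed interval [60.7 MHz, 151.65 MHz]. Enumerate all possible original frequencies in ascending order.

Frequencies that alias to 4.95 MHz are k·fs ± 4.95 MHz for integer k ≥ 0.
k=0: 4.95 MHz.
k=1: 52.2 MHz, 62.1 MHz.
k=2: 109.35 MHz, 119.25 MHz.
k=3: 166.5 MHz, 176.4 MHz.
Within [60.7 MHz, 151.65 MHz]: 62.1 MHz, 109.35 MHz, 119.25 MHz.

62.1 MHz, 109.35 MHz, 119.25 MHz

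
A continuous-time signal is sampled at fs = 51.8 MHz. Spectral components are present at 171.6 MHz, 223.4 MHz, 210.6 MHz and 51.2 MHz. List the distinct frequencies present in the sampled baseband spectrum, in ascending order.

fs/2 = 25.9 MHz.
171.6 MHz mod fs = 16.2 MHz.
16.2 MHz ≤ fs/2 = 25.9 MHz, appears at 16.2 MHz.
223.4 MHz mod fs = 16.2 MHz.
16.2 MHz ≤ fs/2 = 25.9 MHz, appears at 16.2 MHz.
210.6 MHz mod fs = 3.4 MHz.
3.4 MHz ≤ fs/2 = 25.9 MHz, appears at 3.4 MHz.
51.2 MHz > fs/2 = 25.9 MHz, folds to fs − 51.2 MHz = 0.6 MHz.
Distinct values: {0.6 MHz, 3.4 MHz, 16.2 MHz}.

0.6 MHz, 3.4 MHz, 16.2 MHz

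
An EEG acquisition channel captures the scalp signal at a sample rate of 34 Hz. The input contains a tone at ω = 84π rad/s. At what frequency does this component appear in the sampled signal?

8 Hz

ω = 84π rad/s → f = ω/(2π) = 42 Hz.
42 Hz mod fs = 8 Hz.
8 Hz ≤ fs/2 = 17 Hz, appears at 8 Hz.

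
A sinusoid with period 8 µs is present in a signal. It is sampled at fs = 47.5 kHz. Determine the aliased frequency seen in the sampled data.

T = 8 µs → f = 1/T = 125 kHz.
125 kHz mod fs = 30 kHz.
30 kHz > fs/2 = 23.75 kHz, folds to fs − 30 kHz = 17.5 kHz.

17.5 kHz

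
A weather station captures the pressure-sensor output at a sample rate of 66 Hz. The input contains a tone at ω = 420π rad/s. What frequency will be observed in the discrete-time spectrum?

12 Hz

ω = 420π rad/s → f = ω/(2π) = 210 Hz.
210 Hz mod fs = 12 Hz.
12 Hz ≤ fs/2 = 33 Hz, appears at 12 Hz.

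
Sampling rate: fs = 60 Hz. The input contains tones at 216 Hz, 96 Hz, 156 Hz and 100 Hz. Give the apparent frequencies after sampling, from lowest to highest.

fs/2 = 30 Hz.
216 Hz mod fs = 36 Hz.
36 Hz > fs/2 = 30 Hz, folds to fs − 36 Hz = 24 Hz.
96 Hz mod fs = 36 Hz.
36 Hz > fs/2 = 30 Hz, folds to fs − 36 Hz = 24 Hz.
156 Hz mod fs = 36 Hz.
36 Hz > fs/2 = 30 Hz, folds to fs − 36 Hz = 24 Hz.
100 Hz mod fs = 40 Hz.
40 Hz > fs/2 = 30 Hz, folds to fs − 40 Hz = 20 Hz.
Distinct values: {20 Hz, 24 Hz}.

20 Hz, 24 Hz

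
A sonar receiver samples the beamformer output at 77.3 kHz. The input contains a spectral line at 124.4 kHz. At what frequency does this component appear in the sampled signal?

30.2 kHz

124.4 kHz mod fs = 47.1 kHz.
47.1 kHz > fs/2 = 38.65 kHz, folds to fs − 47.1 kHz = 30.2 kHz.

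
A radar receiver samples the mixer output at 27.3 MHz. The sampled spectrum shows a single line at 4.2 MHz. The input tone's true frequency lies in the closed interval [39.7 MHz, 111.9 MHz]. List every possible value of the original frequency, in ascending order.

Frequencies that alias to 4.2 MHz are k·fs ± 4.2 MHz for integer k ≥ 0.
k=0: 4.2 MHz.
k=1: 23.1 MHz, 31.5 MHz.
k=2: 50.4 MHz, 58.8 MHz.
k=3: 77.7 MHz, 86.1 MHz.
k=4: 105 MHz, 113.4 MHz.
k=5: 132.3 MHz, 140.7 MHz.
Within [39.7 MHz, 111.9 MHz]: 50.4 MHz, 58.8 MHz, 77.7 MHz, 86.1 MHz, 105 MHz.

50.4 MHz, 58.8 MHz, 77.7 MHz, 86.1 MHz, 105 MHz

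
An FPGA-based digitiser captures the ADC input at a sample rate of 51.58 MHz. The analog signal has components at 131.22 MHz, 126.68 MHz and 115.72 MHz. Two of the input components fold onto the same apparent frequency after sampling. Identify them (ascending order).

fs/2 = 25.79 MHz.
131.22 MHz mod fs = 28.06 MHz.
28.06 MHz > fs/2 = 25.79 MHz, folds to fs − 28.06 MHz = 23.52 MHz.
126.68 MHz mod fs = 23.52 MHz.
23.52 MHz ≤ fs/2 = 25.79 MHz, appears at 23.52 MHz.
115.72 MHz mod fs = 12.56 MHz.
12.56 MHz ≤ fs/2 = 25.79 MHz, appears at 12.56 MHz.
126.68 MHz and 131.22 MHz both map to 23.52 MHz.

126.68 MHz, 131.22 MHz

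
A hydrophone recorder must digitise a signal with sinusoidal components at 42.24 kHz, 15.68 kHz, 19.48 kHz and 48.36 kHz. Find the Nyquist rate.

Highest-frequency component: 48.36 kHz.
Nyquist rate = 2 × 48.36 kHz = 96.72 kHz.

96.72 kHz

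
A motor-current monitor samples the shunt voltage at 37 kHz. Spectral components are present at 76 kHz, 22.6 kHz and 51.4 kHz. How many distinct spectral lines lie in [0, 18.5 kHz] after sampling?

fs/2 = 18.5 kHz.
76 kHz mod fs = 2 kHz.
2 kHz ≤ fs/2 = 18.5 kHz, appears at 2 kHz.
22.6 kHz > fs/2 = 18.5 kHz, folds to fs − 22.6 kHz = 14.4 kHz.
51.4 kHz mod fs = 14.4 kHz.
14.4 kHz ≤ fs/2 = 18.5 kHz, appears at 14.4 kHz.
Distinct values: {2 kHz, 14.4 kHz} → 2.

2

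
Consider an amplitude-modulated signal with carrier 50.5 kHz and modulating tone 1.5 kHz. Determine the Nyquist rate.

104 kHz

AM sidebands sit at fc ± fm = 49 kHz and 52 kHz.
Highest-frequency component: 52 kHz.
Nyquist rate = 2 × 52 kHz = 104 kHz.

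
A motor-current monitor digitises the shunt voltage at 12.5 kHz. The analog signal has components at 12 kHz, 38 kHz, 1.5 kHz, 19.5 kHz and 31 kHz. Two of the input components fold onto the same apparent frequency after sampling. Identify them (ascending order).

12 kHz, 38 kHz

fs/2 = 6.25 kHz.
12 kHz > fs/2 = 6.25 kHz, folds to fs − 12 kHz = 0.5 kHz.
38 kHz mod fs = 0.5 kHz.
0.5 kHz ≤ fs/2 = 6.25 kHz, appears at 0.5 kHz.
1.5 kHz ≤ fs/2 = 6.25 kHz, passes unchanged.
19.5 kHz mod fs = 7 kHz.
7 kHz > fs/2 = 6.25 kHz, folds to fs − 7 kHz = 5.5 kHz.
31 kHz mod fs = 6 kHz.
6 kHz ≤ fs/2 = 6.25 kHz, appears at 6 kHz.
12 kHz and 38 kHz both map to 0.5 kHz.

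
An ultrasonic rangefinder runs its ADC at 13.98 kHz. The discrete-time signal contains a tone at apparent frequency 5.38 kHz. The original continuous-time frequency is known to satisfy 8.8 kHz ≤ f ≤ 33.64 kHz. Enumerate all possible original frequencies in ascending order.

19.36 kHz, 22.58 kHz, 33.34 kHz

Frequencies that alias to 5.38 kHz are k·fs ± 5.38 kHz for integer k ≥ 0.
k=0: 5.38 kHz.
k=1: 8.6 kHz, 19.36 kHz.
k=2: 22.58 kHz, 33.34 kHz.
k=3: 36.56 kHz, 47.32 kHz.
Within [8.8 kHz, 33.64 kHz]: 19.36 kHz, 22.58 kHz, 33.34 kHz.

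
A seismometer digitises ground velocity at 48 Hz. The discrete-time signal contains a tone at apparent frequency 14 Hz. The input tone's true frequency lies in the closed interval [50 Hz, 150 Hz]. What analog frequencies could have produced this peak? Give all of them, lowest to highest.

62 Hz, 82 Hz, 110 Hz, 130 Hz

Frequencies that alias to 14 Hz are k·fs ± 14 Hz for integer k ≥ 0.
k=0: 14 Hz.
k=1: 34 Hz, 62 Hz.
k=2: 82 Hz, 110 Hz.
k=3: 130 Hz, 158 Hz.
k=4: 178 Hz, 206 Hz.
Within [50 Hz, 150 Hz]: 62 Hz, 82 Hz, 110 Hz, 130 Hz.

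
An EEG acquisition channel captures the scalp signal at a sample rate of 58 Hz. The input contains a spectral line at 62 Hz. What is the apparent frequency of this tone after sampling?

62 Hz mod fs = 4 Hz.
4 Hz ≤ fs/2 = 29 Hz, appears at 4 Hz.

4 Hz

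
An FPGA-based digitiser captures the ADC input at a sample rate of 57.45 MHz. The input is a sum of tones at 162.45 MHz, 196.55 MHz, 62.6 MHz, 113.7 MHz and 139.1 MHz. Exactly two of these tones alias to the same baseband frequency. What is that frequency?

fs/2 = 28.725 MHz.
162.45 MHz mod fs = 47.55 MHz.
47.55 MHz > fs/2 = 28.725 MHz, folds to fs − 47.55 MHz = 9.9 MHz.
196.55 MHz mod fs = 24.2 MHz.
24.2 MHz ≤ fs/2 = 28.725 MHz, appears at 24.2 MHz.
62.6 MHz mod fs = 5.15 MHz.
5.15 MHz ≤ fs/2 = 28.725 MHz, appears at 5.15 MHz.
113.7 MHz mod fs = 56.25 MHz.
56.25 MHz > fs/2 = 28.725 MHz, folds to fs − 56.25 MHz = 1.2 MHz.
139.1 MHz mod fs = 24.2 MHz.
24.2 MHz ≤ fs/2 = 28.725 MHz, appears at 24.2 MHz.
139.1 MHz and 196.55 MHz both map to 24.2 MHz.

24.2 MHz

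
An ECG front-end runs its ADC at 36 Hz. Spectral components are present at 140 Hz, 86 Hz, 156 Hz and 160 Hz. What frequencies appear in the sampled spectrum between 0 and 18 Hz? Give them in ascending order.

fs/2 = 18 Hz.
140 Hz mod fs = 32 Hz.
32 Hz > fs/2 = 18 Hz, folds to fs − 32 Hz = 4 Hz.
86 Hz mod fs = 14 Hz.
14 Hz ≤ fs/2 = 18 Hz, appears at 14 Hz.
156 Hz mod fs = 12 Hz.
12 Hz ≤ fs/2 = 18 Hz, appears at 12 Hz.
160 Hz mod fs = 16 Hz.
16 Hz ≤ fs/2 = 18 Hz, appears at 16 Hz.
Distinct values: {4 Hz, 12 Hz, 14 Hz, 16 Hz}.

4 Hz, 12 Hz, 14 Hz, 16 Hz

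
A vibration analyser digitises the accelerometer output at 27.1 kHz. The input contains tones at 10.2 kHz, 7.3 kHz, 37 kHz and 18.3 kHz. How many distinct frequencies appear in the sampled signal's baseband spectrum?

4

fs/2 = 13.55 kHz.
10.2 kHz ≤ fs/2 = 13.55 kHz, passes unchanged.
7.3 kHz ≤ fs/2 = 13.55 kHz, passes unchanged.
37 kHz mod fs = 9.9 kHz.
9.9 kHz ≤ fs/2 = 13.55 kHz, appears at 9.9 kHz.
18.3 kHz > fs/2 = 13.55 kHz, folds to fs − 18.3 kHz = 8.8 kHz.
Distinct values: {7.3 kHz, 8.8 kHz, 9.9 kHz, 10.2 kHz} → 4.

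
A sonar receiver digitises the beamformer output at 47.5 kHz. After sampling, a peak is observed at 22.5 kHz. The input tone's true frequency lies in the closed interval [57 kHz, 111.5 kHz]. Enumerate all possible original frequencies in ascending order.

70 kHz, 72.5 kHz

Frequencies that alias to 22.5 kHz are k·fs ± 22.5 kHz for integer k ≥ 0.
k=0: 22.5 kHz.
k=1: 25 kHz, 70 kHz.
k=2: 72.5 kHz, 117.5 kHz.
k=3: 120 kHz, 165 kHz.
Within [57 kHz, 111.5 kHz]: 70 kHz, 72.5 kHz.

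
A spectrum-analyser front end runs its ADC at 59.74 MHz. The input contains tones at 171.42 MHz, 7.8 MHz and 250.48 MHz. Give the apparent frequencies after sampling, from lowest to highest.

fs/2 = 29.87 MHz.
171.42 MHz mod fs = 51.94 MHz.
51.94 MHz > fs/2 = 29.87 MHz, folds to fs − 51.94 MHz = 7.8 MHz.
7.8 MHz ≤ fs/2 = 29.87 MHz, passes unchanged.
250.48 MHz mod fs = 11.52 MHz.
11.52 MHz ≤ fs/2 = 29.87 MHz, appears at 11.52 MHz.
Distinct values: {7.8 MHz, 11.52 MHz}.

7.8 MHz, 11.52 MHz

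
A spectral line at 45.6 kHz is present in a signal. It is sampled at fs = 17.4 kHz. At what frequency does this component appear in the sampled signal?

6.6 kHz

45.6 kHz mod fs = 10.8 kHz.
10.8 kHz > fs/2 = 8.7 kHz, folds to fs − 10.8 kHz = 6.6 kHz.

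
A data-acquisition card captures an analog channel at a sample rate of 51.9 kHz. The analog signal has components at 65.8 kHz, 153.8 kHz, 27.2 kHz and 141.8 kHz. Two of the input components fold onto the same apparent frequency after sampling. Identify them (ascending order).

65.8 kHz, 141.8 kHz

fs/2 = 25.95 kHz.
65.8 kHz mod fs = 13.9 kHz.
13.9 kHz ≤ fs/2 = 25.95 kHz, appears at 13.9 kHz.
153.8 kHz mod fs = 50 kHz.
50 kHz > fs/2 = 25.95 kHz, folds to fs − 50 kHz = 1.9 kHz.
27.2 kHz > fs/2 = 25.95 kHz, folds to fs − 27.2 kHz = 24.7 kHz.
141.8 kHz mod fs = 38 kHz.
38 kHz > fs/2 = 25.95 kHz, folds to fs − 38 kHz = 13.9 kHz.
65.8 kHz and 141.8 kHz both map to 13.9 kHz.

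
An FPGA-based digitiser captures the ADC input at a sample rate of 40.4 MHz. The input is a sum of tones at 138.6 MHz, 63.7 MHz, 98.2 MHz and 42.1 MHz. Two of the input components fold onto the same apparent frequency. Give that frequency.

17.4 MHz

fs/2 = 20.2 MHz.
138.6 MHz mod fs = 17.4 MHz.
17.4 MHz ≤ fs/2 = 20.2 MHz, appears at 17.4 MHz.
63.7 MHz mod fs = 23.3 MHz.
23.3 MHz > fs/2 = 20.2 MHz, folds to fs − 23.3 MHz = 17.1 MHz.
98.2 MHz mod fs = 17.4 MHz.
17.4 MHz ≤ fs/2 = 20.2 MHz, appears at 17.4 MHz.
42.1 MHz mod fs = 1.7 MHz.
1.7 MHz ≤ fs/2 = 20.2 MHz, appears at 1.7 MHz.
98.2 MHz and 138.6 MHz both map to 17.4 MHz.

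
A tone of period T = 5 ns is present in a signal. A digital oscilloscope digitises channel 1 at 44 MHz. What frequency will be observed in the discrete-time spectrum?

T = 5 ns → f = 1/T = 200 MHz.
200 MHz mod fs = 24 MHz.
24 MHz > fs/2 = 22 MHz, folds to fs − 24 MHz = 20 MHz.

20 MHz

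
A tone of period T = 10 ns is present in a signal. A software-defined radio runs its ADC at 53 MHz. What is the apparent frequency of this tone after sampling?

6 MHz

T = 10 ns → f = 1/T = 100 MHz.
100 MHz mod fs = 47 MHz.
47 MHz > fs/2 = 26.5 MHz, folds to fs − 47 MHz = 6 MHz.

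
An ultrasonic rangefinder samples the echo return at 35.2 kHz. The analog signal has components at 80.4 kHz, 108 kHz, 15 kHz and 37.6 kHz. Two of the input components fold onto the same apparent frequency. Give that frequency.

2.4 kHz

fs/2 = 17.6 kHz.
80.4 kHz mod fs = 10 kHz.
10 kHz ≤ fs/2 = 17.6 kHz, appears at 10 kHz.
108 kHz mod fs = 2.4 kHz.
2.4 kHz ≤ fs/2 = 17.6 kHz, appears at 2.4 kHz.
15 kHz ≤ fs/2 = 17.6 kHz, passes unchanged.
37.6 kHz mod fs = 2.4 kHz.
2.4 kHz ≤ fs/2 = 17.6 kHz, appears at 2.4 kHz.
37.6 kHz and 108 kHz both map to 2.4 kHz.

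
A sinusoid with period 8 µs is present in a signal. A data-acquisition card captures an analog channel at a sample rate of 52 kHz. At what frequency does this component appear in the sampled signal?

21 kHz

T = 8 µs → f = 1/T = 125 kHz.
125 kHz mod fs = 21 kHz.
21 kHz ≤ fs/2 = 26 kHz, appears at 21 kHz.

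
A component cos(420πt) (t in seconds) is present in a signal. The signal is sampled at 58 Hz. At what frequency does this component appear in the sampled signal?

22 Hz

ω = 420π rad/s → f = ω/(2π) = 210 Hz.
210 Hz mod fs = 36 Hz.
36 Hz > fs/2 = 29 Hz, folds to fs − 36 Hz = 22 Hz.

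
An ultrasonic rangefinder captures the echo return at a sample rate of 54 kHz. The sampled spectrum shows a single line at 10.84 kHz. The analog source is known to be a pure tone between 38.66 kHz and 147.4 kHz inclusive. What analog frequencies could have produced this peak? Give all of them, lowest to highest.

Frequencies that alias to 10.84 kHz are k·fs ± 10.84 kHz for integer k ≥ 0.
k=0: 10.84 kHz.
k=1: 43.16 kHz, 64.84 kHz.
k=2: 97.16 kHz, 118.84 kHz.
k=3: 151.16 kHz, 172.84 kHz.
Within [38.66 kHz, 147.4 kHz]: 43.16 kHz, 64.84 kHz, 97.16 kHz, 118.84 kHz.

43.16 kHz, 64.84 kHz, 97.16 kHz, 118.84 kHz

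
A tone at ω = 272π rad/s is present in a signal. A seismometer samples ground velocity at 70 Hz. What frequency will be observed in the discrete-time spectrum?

ω = 272π rad/s → f = ω/(2π) = 136 Hz.
136 Hz mod fs = 66 Hz.
66 Hz > fs/2 = 35 Hz, folds to fs − 66 Hz = 4 Hz.

4 Hz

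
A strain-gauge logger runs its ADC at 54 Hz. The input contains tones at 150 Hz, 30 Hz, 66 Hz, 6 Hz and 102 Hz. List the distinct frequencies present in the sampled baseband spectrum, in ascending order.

6 Hz, 12 Hz, 24 Hz

fs/2 = 27 Hz.
150 Hz mod fs = 42 Hz.
42 Hz > fs/2 = 27 Hz, folds to fs − 42 Hz = 12 Hz.
30 Hz > fs/2 = 27 Hz, folds to fs − 30 Hz = 24 Hz.
66 Hz mod fs = 12 Hz.
12 Hz ≤ fs/2 = 27 Hz, appears at 12 Hz.
6 Hz ≤ fs/2 = 27 Hz, passes unchanged.
102 Hz mod fs = 48 Hz.
48 Hz > fs/2 = 27 Hz, folds to fs − 48 Hz = 6 Hz.
Distinct values: {6 Hz, 12 Hz, 24 Hz}.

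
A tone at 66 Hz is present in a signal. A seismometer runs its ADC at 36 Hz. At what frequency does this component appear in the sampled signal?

66 Hz mod fs = 30 Hz.
30 Hz > fs/2 = 18 Hz, folds to fs − 30 Hz = 6 Hz.

6 Hz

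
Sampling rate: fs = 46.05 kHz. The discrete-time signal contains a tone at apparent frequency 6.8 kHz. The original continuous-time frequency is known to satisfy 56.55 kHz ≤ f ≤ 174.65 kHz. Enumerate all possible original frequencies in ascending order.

85.3 kHz, 98.9 kHz, 131.35 kHz, 144.95 kHz

Frequencies that alias to 6.8 kHz are k·fs ± 6.8 kHz for integer k ≥ 0.
k=0: 6.8 kHz.
k=1: 39.25 kHz, 52.85 kHz.
k=2: 85.3 kHz, 98.9 kHz.
k=3: 131.35 kHz, 144.95 kHz.
k=4: 177.4 kHz, 191 kHz.
Within [56.55 kHz, 174.65 kHz]: 85.3 kHz, 98.9 kHz, 131.35 kHz, 144.95 kHz.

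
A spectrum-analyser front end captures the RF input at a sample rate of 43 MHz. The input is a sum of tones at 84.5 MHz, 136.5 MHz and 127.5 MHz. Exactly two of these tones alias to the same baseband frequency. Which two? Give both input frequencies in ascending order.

fs/2 = 21.5 MHz.
84.5 MHz mod fs = 41.5 MHz.
41.5 MHz > fs/2 = 21.5 MHz, folds to fs − 41.5 MHz = 1.5 MHz.
136.5 MHz mod fs = 7.5 MHz.
7.5 MHz ≤ fs/2 = 21.5 MHz, appears at 7.5 MHz.
127.5 MHz mod fs = 41.5 MHz.
41.5 MHz > fs/2 = 21.5 MHz, folds to fs − 41.5 MHz = 1.5 MHz.
84.5 MHz and 127.5 MHz both map to 1.5 MHz.

84.5 MHz, 127.5 MHz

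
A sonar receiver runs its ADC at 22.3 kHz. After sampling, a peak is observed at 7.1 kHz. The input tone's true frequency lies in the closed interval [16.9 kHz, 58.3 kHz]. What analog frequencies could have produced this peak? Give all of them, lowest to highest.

Frequencies that alias to 7.1 kHz are k·fs ± 7.1 kHz for integer k ≥ 0.
k=0: 7.1 kHz.
k=1: 15.2 kHz, 29.4 kHz.
k=2: 37.5 kHz, 51.7 kHz.
k=3: 59.8 kHz, 74 kHz.
Within [16.9 kHz, 58.3 kHz]: 29.4 kHz, 37.5 kHz, 51.7 kHz.

29.4 kHz, 37.5 kHz, 51.7 kHz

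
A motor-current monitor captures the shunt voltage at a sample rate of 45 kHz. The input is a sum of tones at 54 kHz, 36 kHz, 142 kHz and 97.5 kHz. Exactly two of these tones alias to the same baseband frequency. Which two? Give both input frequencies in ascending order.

fs/2 = 22.5 kHz.
54 kHz mod fs = 9 kHz.
9 kHz ≤ fs/2 = 22.5 kHz, appears at 9 kHz.
36 kHz > fs/2 = 22.5 kHz, folds to fs − 36 kHz = 9 kHz.
142 kHz mod fs = 7 kHz.
7 kHz ≤ fs/2 = 22.5 kHz, appears at 7 kHz.
97.5 kHz mod fs = 7.5 kHz.
7.5 kHz ≤ fs/2 = 22.5 kHz, appears at 7.5 kHz.
36 kHz and 54 kHz both map to 9 kHz.

36 kHz, 54 kHz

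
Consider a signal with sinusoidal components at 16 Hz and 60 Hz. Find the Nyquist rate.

Highest-frequency component: 60 Hz.
Nyquist rate = 2 × 60 Hz = 120 Hz.

120 Hz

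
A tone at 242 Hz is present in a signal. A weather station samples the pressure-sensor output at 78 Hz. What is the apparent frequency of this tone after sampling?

242 Hz mod fs = 8 Hz.
8 Hz ≤ fs/2 = 39 Hz, appears at 8 Hz.

8 Hz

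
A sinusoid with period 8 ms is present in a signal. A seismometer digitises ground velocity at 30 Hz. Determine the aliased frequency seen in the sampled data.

5 Hz

T = 8 ms → f = 1/T = 125 Hz.
125 Hz mod fs = 5 Hz.
5 Hz ≤ fs/2 = 15 Hz, appears at 5 Hz.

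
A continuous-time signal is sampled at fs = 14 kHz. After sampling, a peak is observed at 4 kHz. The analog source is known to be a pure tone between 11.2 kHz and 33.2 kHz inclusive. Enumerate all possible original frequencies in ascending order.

Frequencies that alias to 4 kHz are k·fs ± 4 kHz for integer k ≥ 0.
k=0: 4 kHz.
k=1: 10 kHz, 18 kHz.
k=2: 24 kHz, 32 kHz.
k=3: 38 kHz, 46 kHz.
Within [11.2 kHz, 33.2 kHz]: 18 kHz, 24 kHz, 32 kHz.

18 kHz, 24 kHz, 32 kHz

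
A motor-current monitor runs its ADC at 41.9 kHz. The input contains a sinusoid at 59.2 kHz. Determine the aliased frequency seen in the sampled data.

17.3 kHz

59.2 kHz mod fs = 17.3 kHz.
17.3 kHz ≤ fs/2 = 20.95 kHz, appears at 17.3 kHz.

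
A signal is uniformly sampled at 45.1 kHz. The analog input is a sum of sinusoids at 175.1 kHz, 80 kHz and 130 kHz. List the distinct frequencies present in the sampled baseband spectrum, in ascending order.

fs/2 = 22.55 kHz.
175.1 kHz mod fs = 39.8 kHz.
39.8 kHz > fs/2 = 22.55 kHz, folds to fs − 39.8 kHz = 5.3 kHz.
80 kHz mod fs = 34.9 kHz.
34.9 kHz > fs/2 = 22.55 kHz, folds to fs − 34.9 kHz = 10.2 kHz.
130 kHz mod fs = 39.8 kHz.
39.8 kHz > fs/2 = 22.55 kHz, folds to fs − 39.8 kHz = 5.3 kHz.
Distinct values: {5.3 kHz, 10.2 kHz}.

5.3 kHz, 10.2 kHz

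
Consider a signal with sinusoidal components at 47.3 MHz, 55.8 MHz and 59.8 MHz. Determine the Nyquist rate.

119.6 MHz

Highest-frequency component: 59.8 MHz.
Nyquist rate = 2 × 59.8 MHz = 119.6 MHz.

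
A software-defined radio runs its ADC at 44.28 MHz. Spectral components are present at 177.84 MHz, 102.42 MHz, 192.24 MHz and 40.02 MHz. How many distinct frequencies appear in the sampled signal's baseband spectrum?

fs/2 = 22.14 MHz.
177.84 MHz mod fs = 0.72 MHz.
0.72 MHz ≤ fs/2 = 22.14 MHz, appears at 0.72 MHz.
102.42 MHz mod fs = 13.86 MHz.
13.86 MHz ≤ fs/2 = 22.14 MHz, appears at 13.86 MHz.
192.24 MHz mod fs = 15.12 MHz.
15.12 MHz ≤ fs/2 = 22.14 MHz, appears at 15.12 MHz.
40.02 MHz > fs/2 = 22.14 MHz, folds to fs − 40.02 MHz = 4.26 MHz.
Distinct values: {0.72 MHz, 4.26 MHz, 13.86 MHz, 15.12 MHz} → 4.

4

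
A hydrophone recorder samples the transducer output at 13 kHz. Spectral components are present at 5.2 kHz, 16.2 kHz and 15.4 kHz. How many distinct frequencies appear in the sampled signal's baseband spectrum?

3

fs/2 = 6.5 kHz.
5.2 kHz ≤ fs/2 = 6.5 kHz, passes unchanged.
16.2 kHz mod fs = 3.2 kHz.
3.2 kHz ≤ fs/2 = 6.5 kHz, appears at 3.2 kHz.
15.4 kHz mod fs = 2.4 kHz.
2.4 kHz ≤ fs/2 = 6.5 kHz, appears at 2.4 kHz.
Distinct values: {2.4 kHz, 3.2 kHz, 5.2 kHz} → 3.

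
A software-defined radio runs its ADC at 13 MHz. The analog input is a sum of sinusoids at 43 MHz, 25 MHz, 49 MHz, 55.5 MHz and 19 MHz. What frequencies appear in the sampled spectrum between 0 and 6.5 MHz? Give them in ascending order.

fs/2 = 6.5 MHz.
43 MHz mod fs = 4 MHz.
4 MHz ≤ fs/2 = 6.5 MHz, appears at 4 MHz.
25 MHz mod fs = 12 MHz.
12 MHz > fs/2 = 6.5 MHz, folds to fs − 12 MHz = 1 MHz.
49 MHz mod fs = 10 MHz.
10 MHz > fs/2 = 6.5 MHz, folds to fs − 10 MHz = 3 MHz.
55.5 MHz mod fs = 3.5 MHz.
3.5 MHz ≤ fs/2 = 6.5 MHz, appears at 3.5 MHz.
19 MHz mod fs = 6 MHz.
6 MHz ≤ fs/2 = 6.5 MHz, appears at 6 MHz.
Distinct values: {1 MHz, 3 MHz, 3.5 MHz, 4 MHz, 6 MHz}.

1 MHz, 3 MHz, 3.5 MHz, 4 MHz, 6 MHz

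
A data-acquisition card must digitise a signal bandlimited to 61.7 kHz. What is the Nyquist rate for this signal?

Nyquist rate = 2 × 61.7 kHz = 123.4 kHz.

123.4 kHz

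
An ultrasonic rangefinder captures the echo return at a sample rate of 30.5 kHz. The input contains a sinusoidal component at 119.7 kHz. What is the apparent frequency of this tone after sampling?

2.3 kHz

119.7 kHz mod fs = 28.2 kHz.
28.2 kHz > fs/2 = 15.25 kHz, folds to fs − 28.2 kHz = 2.3 kHz.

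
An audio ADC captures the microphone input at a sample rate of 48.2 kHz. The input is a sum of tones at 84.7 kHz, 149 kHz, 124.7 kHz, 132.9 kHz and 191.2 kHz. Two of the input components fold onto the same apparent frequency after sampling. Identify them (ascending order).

fs/2 = 24.1 kHz.
84.7 kHz mod fs = 36.5 kHz.
36.5 kHz > fs/2 = 24.1 kHz, folds to fs − 36.5 kHz = 11.7 kHz.
149 kHz mod fs = 4.4 kHz.
4.4 kHz ≤ fs/2 = 24.1 kHz, appears at 4.4 kHz.
124.7 kHz mod fs = 28.3 kHz.
28.3 kHz > fs/2 = 24.1 kHz, folds to fs − 28.3 kHz = 19.9 kHz.
132.9 kHz mod fs = 36.5 kHz.
36.5 kHz > fs/2 = 24.1 kHz, folds to fs − 36.5 kHz = 11.7 kHz.
191.2 kHz mod fs = 46.6 kHz.
46.6 kHz > fs/2 = 24.1 kHz, folds to fs − 46.6 kHz = 1.6 kHz.
84.7 kHz and 132.9 kHz both map to 11.7 kHz.

84.7 kHz, 132.9 kHz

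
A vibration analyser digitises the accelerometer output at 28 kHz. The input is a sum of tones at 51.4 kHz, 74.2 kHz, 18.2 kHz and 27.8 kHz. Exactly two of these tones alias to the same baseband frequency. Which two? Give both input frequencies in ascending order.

fs/2 = 14 kHz.
51.4 kHz mod fs = 23.4 kHz.
23.4 kHz > fs/2 = 14 kHz, folds to fs − 23.4 kHz = 4.6 kHz.
74.2 kHz mod fs = 18.2 kHz.
18.2 kHz > fs/2 = 14 kHz, folds to fs − 18.2 kHz = 9.8 kHz.
18.2 kHz > fs/2 = 14 kHz, folds to fs − 18.2 kHz = 9.8 kHz.
27.8 kHz > fs/2 = 14 kHz, folds to fs − 27.8 kHz = 0.2 kHz.
18.2 kHz and 74.2 kHz both map to 9.8 kHz.

18.2 kHz, 74.2 kHz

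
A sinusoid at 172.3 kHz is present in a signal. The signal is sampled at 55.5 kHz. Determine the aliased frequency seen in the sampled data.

5.8 kHz

172.3 kHz mod fs = 5.8 kHz.
5.8 kHz ≤ fs/2 = 27.75 kHz, appears at 5.8 kHz.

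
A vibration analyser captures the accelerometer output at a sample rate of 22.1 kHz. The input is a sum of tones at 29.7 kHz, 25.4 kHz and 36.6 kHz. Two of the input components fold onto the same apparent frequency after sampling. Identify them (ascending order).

fs/2 = 11.05 kHz.
29.7 kHz mod fs = 7.6 kHz.
7.6 kHz ≤ fs/2 = 11.05 kHz, appears at 7.6 kHz.
25.4 kHz mod fs = 3.3 kHz.
3.3 kHz ≤ fs/2 = 11.05 kHz, appears at 3.3 kHz.
36.6 kHz mod fs = 14.5 kHz.
14.5 kHz > fs/2 = 11.05 kHz, folds to fs − 14.5 kHz = 7.6 kHz.
29.7 kHz and 36.6 kHz both map to 7.6 kHz.

29.7 kHz, 36.6 kHz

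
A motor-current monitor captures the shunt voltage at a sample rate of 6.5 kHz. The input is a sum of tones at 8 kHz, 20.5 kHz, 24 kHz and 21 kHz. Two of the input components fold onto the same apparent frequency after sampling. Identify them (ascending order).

fs/2 = 3.25 kHz.
8 kHz mod fs = 1.5 kHz.
1.5 kHz ≤ fs/2 = 3.25 kHz, appears at 1.5 kHz.
20.5 kHz mod fs = 1 kHz.
1 kHz ≤ fs/2 = 3.25 kHz, appears at 1 kHz.
24 kHz mod fs = 4.5 kHz.
4.5 kHz > fs/2 = 3.25 kHz, folds to fs − 4.5 kHz = 2 kHz.
21 kHz mod fs = 1.5 kHz.
1.5 kHz ≤ fs/2 = 3.25 kHz, appears at 1.5 kHz.
8 kHz and 21 kHz both map to 1.5 kHz.

8 kHz, 21 kHz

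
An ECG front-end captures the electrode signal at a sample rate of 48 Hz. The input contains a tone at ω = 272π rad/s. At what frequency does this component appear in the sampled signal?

8 Hz

ω = 272π rad/s → f = ω/(2π) = 136 Hz.
136 Hz mod fs = 40 Hz.
40 Hz > fs/2 = 24 Hz, folds to fs − 40 Hz = 8 Hz.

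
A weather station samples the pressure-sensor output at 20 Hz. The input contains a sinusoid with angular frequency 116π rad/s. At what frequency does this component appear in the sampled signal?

2 Hz

ω = 116π rad/s → f = ω/(2π) = 58 Hz.
58 Hz mod fs = 18 Hz.
18 Hz > fs/2 = 10 Hz, folds to fs − 18 Hz = 2 Hz.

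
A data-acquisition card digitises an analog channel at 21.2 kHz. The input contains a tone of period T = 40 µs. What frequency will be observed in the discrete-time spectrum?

3.8 kHz

T = 40 µs → f = 1/T = 25 kHz.
25 kHz mod fs = 3.8 kHz.
3.8 kHz ≤ fs/2 = 10.6 kHz, appears at 3.8 kHz.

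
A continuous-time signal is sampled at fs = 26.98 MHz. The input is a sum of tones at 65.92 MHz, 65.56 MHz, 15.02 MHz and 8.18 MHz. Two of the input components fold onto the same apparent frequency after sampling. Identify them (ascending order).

15.02 MHz, 65.92 MHz

fs/2 = 13.49 MHz.
65.92 MHz mod fs = 11.96 MHz.
11.96 MHz ≤ fs/2 = 13.49 MHz, appears at 11.96 MHz.
65.56 MHz mod fs = 11.6 MHz.
11.6 MHz ≤ fs/2 = 13.49 MHz, appears at 11.6 MHz.
15.02 MHz > fs/2 = 13.49 MHz, folds to fs − 15.02 MHz = 11.96 MHz.
8.18 MHz ≤ fs/2 = 13.49 MHz, passes unchanged.
15.02 MHz and 65.92 MHz both map to 11.96 MHz.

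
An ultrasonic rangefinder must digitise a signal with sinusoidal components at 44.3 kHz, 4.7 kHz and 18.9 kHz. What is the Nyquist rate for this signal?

88.6 kHz

Highest-frequency component: 44.3 kHz.
Nyquist rate = 2 × 44.3 kHz = 88.6 kHz.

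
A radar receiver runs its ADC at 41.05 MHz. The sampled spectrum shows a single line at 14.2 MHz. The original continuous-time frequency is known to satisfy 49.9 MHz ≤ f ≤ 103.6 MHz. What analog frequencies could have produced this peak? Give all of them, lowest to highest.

55.25 MHz, 67.9 MHz, 96.3 MHz

Frequencies that alias to 14.2 MHz are k·fs ± 14.2 MHz for integer k ≥ 0.
k=0: 14.2 MHz.
k=1: 26.85 MHz, 55.25 MHz.
k=2: 67.9 MHz, 96.3 MHz.
k=3: 108.95 MHz, 137.35 MHz.
Within [49.9 MHz, 103.6 MHz]: 55.25 MHz, 67.9 MHz, 96.3 MHz.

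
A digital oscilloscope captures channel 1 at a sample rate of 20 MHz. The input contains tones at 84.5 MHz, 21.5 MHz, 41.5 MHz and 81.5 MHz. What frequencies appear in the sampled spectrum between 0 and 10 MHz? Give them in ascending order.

fs/2 = 10 MHz.
84.5 MHz mod fs = 4.5 MHz.
4.5 MHz ≤ fs/2 = 10 MHz, appears at 4.5 MHz.
21.5 MHz mod fs = 1.5 MHz.
1.5 MHz ≤ fs/2 = 10 MHz, appears at 1.5 MHz.
41.5 MHz mod fs = 1.5 MHz.
1.5 MHz ≤ fs/2 = 10 MHz, appears at 1.5 MHz.
81.5 MHz mod fs = 1.5 MHz.
1.5 MHz ≤ fs/2 = 10 MHz, appears at 1.5 MHz.
Distinct values: {1.5 MHz, 4.5 MHz}.

1.5 MHz, 4.5 MHz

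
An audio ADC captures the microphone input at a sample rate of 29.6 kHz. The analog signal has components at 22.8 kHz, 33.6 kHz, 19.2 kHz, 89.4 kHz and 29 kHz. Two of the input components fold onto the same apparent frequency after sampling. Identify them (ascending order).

29 kHz, 89.4 kHz

fs/2 = 14.8 kHz.
22.8 kHz > fs/2 = 14.8 kHz, folds to fs − 22.8 kHz = 6.8 kHz.
33.6 kHz mod fs = 4 kHz.
4 kHz ≤ fs/2 = 14.8 kHz, appears at 4 kHz.
19.2 kHz > fs/2 = 14.8 kHz, folds to fs − 19.2 kHz = 10.4 kHz.
89.4 kHz mod fs = 0.6 kHz.
0.6 kHz ≤ fs/2 = 14.8 kHz, appears at 0.6 kHz.
29 kHz > fs/2 = 14.8 kHz, folds to fs − 29 kHz = 0.6 kHz.
29 kHz and 89.4 kHz both map to 0.6 kHz.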